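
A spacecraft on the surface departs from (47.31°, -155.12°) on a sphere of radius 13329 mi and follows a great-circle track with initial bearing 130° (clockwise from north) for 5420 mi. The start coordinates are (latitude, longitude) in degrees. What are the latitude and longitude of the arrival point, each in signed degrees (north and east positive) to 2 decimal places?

30.18°, -134.60°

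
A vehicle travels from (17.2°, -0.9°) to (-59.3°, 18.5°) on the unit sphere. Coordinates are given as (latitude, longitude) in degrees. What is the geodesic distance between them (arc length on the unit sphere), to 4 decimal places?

Let φ₁ = 0.3002 rad, φ₂ = -1.0350 rad, and Δλ = 0.3386 rad.
cos c = sin φ₁ sin φ₂ + cos φ₁ cos φ₂ cos Δλ = (0.2957)(-0.8599) + (0.9553)(0.5105)(0.9432) = 0.20575,
so c = arccos(0.20575) = 1.36356 rad.
On the unit sphere the arc length equals the central angle: 1.3636.

1.3636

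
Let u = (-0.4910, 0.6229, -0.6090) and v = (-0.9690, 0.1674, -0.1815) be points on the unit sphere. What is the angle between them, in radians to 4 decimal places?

0.8084 rad

u·v = 0.6906; |u| = 1.0000, |v| = 1.0000.
cos θ = (u·v)/(|u||v|) = 0.6906, so θ = 0.8084 rad.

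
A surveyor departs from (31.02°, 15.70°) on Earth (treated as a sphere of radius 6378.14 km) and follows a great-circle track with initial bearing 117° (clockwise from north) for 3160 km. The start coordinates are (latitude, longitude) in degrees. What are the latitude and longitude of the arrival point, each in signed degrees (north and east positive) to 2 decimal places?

Angular distance δ = d/R = 3160/6378.14 = 0.49544 rad; initial bearing θ = 2.0420 rad.
sin φ₂ = sin φ₁ cos δ + cos φ₁ sin δ cos θ = (0.5153)(0.8798) + (0.8570)(0.4754)(-0.4540) = 0.2684, so φ₂ = 15.57°.
Δλ = atan2(sin θ sin δ cos φ₁, cos δ − sin φ₁ sin φ₂) = atan2(0.3630, 0.7414) = 26.087°.
λ₂ = 15.700° + 26.087° = 41.79°.

15.57°, 41.79°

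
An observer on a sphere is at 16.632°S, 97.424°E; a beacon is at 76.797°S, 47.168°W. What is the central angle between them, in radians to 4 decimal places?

Let φ₁ = -0.2903 rad, φ₂ = -1.3404 rad, and Δλ = -2.5236 rad.
cos c = sin φ₁ sin φ₂ + cos φ₁ cos φ₂ cos Δλ = (-0.2862)(-0.9736) + (0.9582)(0.2284)(-0.8150) = 0.10029,
so c = arccos(0.10029) = 1.47034 rad.
So the angular separation is 1.4703 rad.

1.4703 rad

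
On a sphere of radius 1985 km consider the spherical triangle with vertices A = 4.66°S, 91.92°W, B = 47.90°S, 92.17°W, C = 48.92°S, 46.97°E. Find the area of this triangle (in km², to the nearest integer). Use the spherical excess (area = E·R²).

1524804 km²

Side lengths (central angles): a = 1.3427, b = 2.0178, c = 0.7547 rad; semiperimeter s = 2.0576.
By l'Huilier's theorem, tan(E/4) = √[tan(s/2) tan((s−a)/2) tan((s−b)/2) tan((s−c)/2)], giving spherical excess E = 0.3870 rad.
Area = E·R² = 0.3870 × (1985)² ≈ 1524804 km².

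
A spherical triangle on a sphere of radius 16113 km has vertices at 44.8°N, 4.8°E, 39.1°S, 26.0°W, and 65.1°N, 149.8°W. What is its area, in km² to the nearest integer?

Side lengths (central angles): a = 2.4246, b = 1.1926, c = 1.5422 rad; semiperimeter s = 2.5797.
By l'Huilier's theorem, tan(E/4) = √[tan(s/2) tan((s−a)/2) tan((s−b)/2) tan((s−c)/2)], giving spherical excess E = 1.3732 rad.
Area = E·R² = 1.3732 × (16113)² ≈ 356528199 km².

356528199 km²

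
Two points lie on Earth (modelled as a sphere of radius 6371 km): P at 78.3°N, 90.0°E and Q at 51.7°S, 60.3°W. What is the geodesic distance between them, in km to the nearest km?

16830 km

Let φ₁ = 1.3666 rad, φ₂ = -0.9023 rad, and Δλ = -2.6232 rad.
cos c = sin φ₁ sin φ₂ + cos φ₁ cos φ₂ cos Δλ = (0.9792)(-0.7848) + (0.2028)(0.6198)(-0.8686) = -0.87764,
so c = arccos(-0.87764) = 2.64172 rad.
Distance = R·c = 6371 × 2.6417 ≈ 16830 km.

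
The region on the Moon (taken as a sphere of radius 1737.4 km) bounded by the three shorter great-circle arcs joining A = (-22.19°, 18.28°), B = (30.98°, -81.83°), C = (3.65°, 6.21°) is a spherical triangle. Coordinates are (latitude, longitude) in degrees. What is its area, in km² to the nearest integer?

1016268 km²

Side lengths (central angles): a = 1.5087, b = 0.4958, c = 1.9111 rad; semiperimeter s = 1.9578.
By l'Huilier's theorem, tan(E/4) = √[tan(s/2) tan((s−a)/2) tan((s−b)/2) tan((s−c)/2)], giving spherical excess E = 0.3367 rad.
Area = E·R² = 0.3367 × (1737.4)² ≈ 1016268 km².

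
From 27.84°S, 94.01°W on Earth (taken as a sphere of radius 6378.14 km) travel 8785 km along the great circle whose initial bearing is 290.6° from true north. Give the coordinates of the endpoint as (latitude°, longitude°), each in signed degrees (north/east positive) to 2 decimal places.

12.45°, -164.18°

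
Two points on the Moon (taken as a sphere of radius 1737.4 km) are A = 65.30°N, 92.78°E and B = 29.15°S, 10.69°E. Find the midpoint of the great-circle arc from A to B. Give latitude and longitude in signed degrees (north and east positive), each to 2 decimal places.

The central angle between A and B is δ = 1.9739 rad.
With f = 0.5, the slerp weights are sin((1−f)δ)/sin δ = 0.9071 and sin(fδ)/sin δ = 0.9071.
Weighted sum of the unit vectors: (0.9071)·(-0.0203,0.4174,0.9085) + (0.9071)·(0.8582,0.1620,-0.4871) = (0.7601, 0.5255, 0.3823).
Converting back: φ = atan2(z, √(x²+y²)) = 22.47°, λ = atan2(y, x) = 34.66°.

22.47°, 34.66°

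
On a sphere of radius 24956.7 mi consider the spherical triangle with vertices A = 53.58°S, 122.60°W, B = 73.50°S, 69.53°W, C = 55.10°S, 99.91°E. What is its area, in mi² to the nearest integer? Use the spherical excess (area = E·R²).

151091790 mi²

Side lengths (central angles): a = 0.8936, b = 1.1488, c = 0.5098 rad; semiperimeter s = 1.2761.
By l'Huilier's theorem, tan(E/4) = √[tan(s/2) tan((s−a)/2) tan((s−b)/2) tan((s−c)/2)], giving spherical excess E = 0.2426 rad.
Area = E·R² = 0.2426 × (24956.7)² ≈ 151091790 mi².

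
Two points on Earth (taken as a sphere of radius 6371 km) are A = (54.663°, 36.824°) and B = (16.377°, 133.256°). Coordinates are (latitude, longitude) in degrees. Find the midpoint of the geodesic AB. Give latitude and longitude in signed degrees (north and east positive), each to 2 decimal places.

Central angle δ = 1.4022 rad. Interpolating on the sphere with fraction f = 0.5:
P = [sin((1−f)δ)·A + sin(fδ)·B] / sin δ = 0.6543·A + 0.6543·B in Cartesian coordinates,
giving P = (-0.1272, 0.6840, 0.7183), i.e. latitude 45.91°, longitude 100.54°.

45.91°, 100.54°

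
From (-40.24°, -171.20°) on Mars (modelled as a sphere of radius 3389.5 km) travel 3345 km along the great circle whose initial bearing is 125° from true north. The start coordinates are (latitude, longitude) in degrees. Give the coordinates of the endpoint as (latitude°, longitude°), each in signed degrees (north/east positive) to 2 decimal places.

-46.17°, -90.48°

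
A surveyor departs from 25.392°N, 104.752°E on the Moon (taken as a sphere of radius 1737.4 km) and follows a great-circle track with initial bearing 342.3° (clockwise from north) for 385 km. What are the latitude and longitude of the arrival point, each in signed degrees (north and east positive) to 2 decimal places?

Angular distance δ = d/R = 385/1737.4 = 0.22160 rad; initial bearing θ = 5.9743 rad.
sin φ₂ = sin φ₁ cos δ + cos φ₁ sin δ cos θ = (0.4288)(0.9755) + (0.9034)(0.2198)(0.9527) = 0.6075, so φ₂ = 37.41°.
Δλ = atan2(sin θ sin δ cos φ₁, cos δ − sin φ₁ sin φ₂) = atan2(-0.0604, 0.7151) = -4.826°.
λ₂ = 104.752° − 4.826° = 99.93°.

37.41°, 99.93°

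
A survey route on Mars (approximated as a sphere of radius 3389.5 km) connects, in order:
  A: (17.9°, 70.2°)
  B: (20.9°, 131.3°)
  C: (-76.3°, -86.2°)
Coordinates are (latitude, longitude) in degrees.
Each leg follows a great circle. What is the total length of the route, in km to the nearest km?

10580 km

Leg A→B: central angle 1.0012 rad, distance 3393.6 km.
Leg B→C: central angle 2.1201 rad, distance 7186.2 km.
Total: 3393.6 + 7186.2 ≈ 10580 km.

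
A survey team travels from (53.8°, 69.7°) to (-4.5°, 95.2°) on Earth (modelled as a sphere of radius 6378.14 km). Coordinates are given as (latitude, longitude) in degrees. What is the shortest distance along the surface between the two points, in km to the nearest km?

Let φ₁ = 0.9390 rad, φ₂ = -0.0785 rad, and Δλ = 0.4451 rad.
cos c = sin φ₁ sin φ₂ + cos φ₁ cos φ₂ cos Δλ = (0.8070)(-0.0785) + (0.5906)(0.9969)(0.9026) = 0.46812,
so c = arccos(0.46812) = 1.08364 rad.
Distance = R·c = 6378.14 × 1.0836 ≈ 6912 km.

6912 km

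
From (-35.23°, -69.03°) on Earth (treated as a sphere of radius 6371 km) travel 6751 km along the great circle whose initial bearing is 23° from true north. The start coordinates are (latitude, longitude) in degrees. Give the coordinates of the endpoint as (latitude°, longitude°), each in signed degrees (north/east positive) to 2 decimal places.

21.94°, -47.48°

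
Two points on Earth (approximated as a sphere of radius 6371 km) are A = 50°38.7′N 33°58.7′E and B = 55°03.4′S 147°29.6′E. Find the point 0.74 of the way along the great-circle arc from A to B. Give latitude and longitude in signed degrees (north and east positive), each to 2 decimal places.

Central angle δ = 2.4635 rad. Interpolating on the sphere with fraction f = 0.74:
P = [sin((1−f)δ)·A + sin(fδ)·B] / sin δ = 0.9526·A + 1.5436·B in Cartesian coordinates,
giving P = (-0.2447, 0.8127, -0.5288), i.e. latitude -31.92°, longitude 106.76°.

-31.92°, 106.76°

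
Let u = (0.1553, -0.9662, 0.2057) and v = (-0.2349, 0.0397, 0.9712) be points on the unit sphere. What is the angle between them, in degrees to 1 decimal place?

u·v = 0.1249; |u| = 1.0000, |v| = 1.0000.
cos θ = (u·v)/(|u||v|) = 0.1249, so θ = 82.8°.

82.8°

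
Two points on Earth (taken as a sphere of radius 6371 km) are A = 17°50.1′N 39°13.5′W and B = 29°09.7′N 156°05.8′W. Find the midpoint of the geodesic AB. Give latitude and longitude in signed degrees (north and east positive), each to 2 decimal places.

Central angle δ = 1.7993 rad. Interpolating on the sphere with fraction f = 0.5:
P = [sin((1−f)δ)·A + sin(fδ)·B] / sin δ = 0.8040·A + 0.8040·B in Cartesian coordinates,
giving P = (-0.0490, -0.7685, 0.6380), i.e. latitude 39.64°, longitude -93.65°.

39.64°, -93.65°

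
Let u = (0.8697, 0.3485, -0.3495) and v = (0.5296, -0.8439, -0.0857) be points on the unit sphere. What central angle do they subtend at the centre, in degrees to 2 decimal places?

78.67°

u·v = 0.1964; |u| = 1.0000, |v| = 1.0000.
cos θ = (u·v)/(|u||v|) = 0.1964, so θ = 78.67°.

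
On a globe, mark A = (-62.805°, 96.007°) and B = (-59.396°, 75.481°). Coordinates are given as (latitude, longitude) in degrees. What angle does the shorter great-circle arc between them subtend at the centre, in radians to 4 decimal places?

0.1821 rad

In radians: φ₁ = -1.0962, φ₂ = -1.0367, Δλ = -20.526° = -0.3582 rad.
cos c = sin φ₁ sin φ₂ + cos φ₁ cos φ₂ cos Δλ = (-0.8895)(-0.8607) + (0.4570)(0.5091)(0.9365) = 0.98346,
so c = arccos(0.98346) = 0.18214 rad.
So the angular separation is 0.1821 rad.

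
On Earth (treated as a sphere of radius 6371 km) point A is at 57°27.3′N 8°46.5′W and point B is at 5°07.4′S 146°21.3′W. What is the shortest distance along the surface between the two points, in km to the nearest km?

13131 km

In radians: φ₁ = 1.0028, φ₂ = -0.0894, Δλ = -137.580° = -2.4012 rad.
cos c = sin φ₁ sin φ₂ + cos φ₁ cos φ₂ cos Δλ = (0.8430)(-0.0893) + (0.5380)(0.9960)(-0.7382) = -0.47082,
so c = arccos(-0.47082) = 2.06102 rad.
Distance = R·c = 6371 × 2.0610 ≈ 13131 km.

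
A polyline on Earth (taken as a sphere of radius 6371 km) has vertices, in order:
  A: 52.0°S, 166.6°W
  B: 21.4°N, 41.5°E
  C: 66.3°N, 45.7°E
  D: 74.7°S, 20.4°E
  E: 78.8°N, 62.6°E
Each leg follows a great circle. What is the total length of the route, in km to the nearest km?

53892 km

Leg A→B: central angle 2.4868 rad, distance 15843.4 km.
Leg B→C: central angle 0.7851 rad, distance 5001.7 km.
Leg C→D: central angle 2.4772 rad, distance 15782.5 km.
Leg D→E: central angle 2.7098 rad, distance 17264.2 km.
Total: 15843.4 + 5001.7 + 15782.5 + 17264.2 ≈ 53892 km.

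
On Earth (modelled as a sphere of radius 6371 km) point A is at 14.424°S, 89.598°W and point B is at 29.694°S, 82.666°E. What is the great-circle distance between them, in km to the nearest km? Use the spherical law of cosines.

15040 km

With latitudes φ₁ = -14.424°, φ₂ = -29.694° and longitude difference Δλ = 172.264°:
cos c = sin φ₁ sin φ₂ + cos φ₁ cos φ₂ cos Δλ = (-0.2491)(-0.4954) + (0.9685)(0.8687)(-0.9909) = -0.71025,
so c = arccos(-0.71025) = 2.36065 rad.
Distance = R·c = 6371 × 2.3607 ≈ 15040 km.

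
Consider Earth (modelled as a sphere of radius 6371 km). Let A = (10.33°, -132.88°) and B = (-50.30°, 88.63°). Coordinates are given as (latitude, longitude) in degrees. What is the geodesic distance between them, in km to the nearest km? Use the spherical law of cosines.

14176 km

In radians: φ₁ = 0.1803, φ₂ = -0.8779, Δλ = -138.490° = -2.4171 rad.
cos c = sin φ₁ sin φ₂ + cos φ₁ cos φ₂ cos Δλ = (0.1793)(-0.7694) + (0.9838)(0.6388)(-0.7488) = -0.60855,
so c = arccos(-0.60855) = 2.22503 rad.
Distance = R·c = 6371 × 2.2250 ≈ 14176 km.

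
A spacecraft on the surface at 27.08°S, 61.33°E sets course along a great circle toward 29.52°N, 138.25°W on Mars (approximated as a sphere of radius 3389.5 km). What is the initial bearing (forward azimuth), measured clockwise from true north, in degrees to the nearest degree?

Δλ = 160.420° = 2.7999 rad.
y = sin Δλ · cos φ₂ = (0.3351)(0.8702) = 0.2916
x = cos φ₁ sin φ₂ − sin φ₁ cos φ₂ cos Δλ = (0.8904)(0.4927) − (-0.4552)(0.8702)(-0.9422) = 0.0655
θ = atan2(y, x) = 77.34°, so the bearing is 77°.

77°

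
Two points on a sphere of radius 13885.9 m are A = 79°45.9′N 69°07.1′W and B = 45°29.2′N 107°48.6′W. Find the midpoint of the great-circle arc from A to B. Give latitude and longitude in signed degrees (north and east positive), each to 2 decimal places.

The central angle between A and B is δ = 0.6452 rad.
With f = 0.5, the slerp weights are sin((1−f)δ)/sin δ = 0.5272 and sin(fδ)/sin δ = 0.5272.
Weighted sum of the unit vectors: (0.5272)·(0.0633,-0.1660,0.9841) + (0.5272)·(-0.2144,-0.6675,0.7131) = (-0.0797, -0.4394, 0.8947).
Converting back: φ = atan2(z, √(x²+y²)) = 63.48°, λ = atan2(y, x) = -100.28°.

63.48°, -100.28°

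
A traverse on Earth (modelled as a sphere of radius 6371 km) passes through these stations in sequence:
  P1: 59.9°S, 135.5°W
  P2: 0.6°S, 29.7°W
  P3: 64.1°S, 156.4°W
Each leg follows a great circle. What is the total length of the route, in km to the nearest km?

22450 km

Leg P1→P2: central angle 1.6986 rad, distance 10822.0 km.
Leg P2→P3: central angle 1.8251 rad, distance 11628.0 km.
Total: 10822.0 + 11628.0 ≈ 22450 km.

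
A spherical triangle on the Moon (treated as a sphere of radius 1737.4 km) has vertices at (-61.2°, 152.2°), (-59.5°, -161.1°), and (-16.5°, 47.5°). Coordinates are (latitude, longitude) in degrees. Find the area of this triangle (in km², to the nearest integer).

Side lengths (central angles): a = 1.7544, b = 1.4387, c = 0.3957 rad; semiperimeter s = 1.7944.
By l'Huilier's theorem, tan(E/4) = √[tan(s/2) tan((s−a)/2) tan((s−b)/2) tan((s−c)/2)], giving spherical excess E = 0.2460 rad.
Area = E·R² = 0.2460 × (1737.4)² ≈ 742466 km².

742466 km²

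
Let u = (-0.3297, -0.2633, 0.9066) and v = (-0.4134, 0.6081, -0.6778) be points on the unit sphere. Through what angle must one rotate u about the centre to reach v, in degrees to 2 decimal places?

129.66°

u·v = -0.6383; |u| = 1.0000, |v| = 1.0000.
cos θ = (u·v)/(|u||v|) = -0.6383, so θ = 129.66°.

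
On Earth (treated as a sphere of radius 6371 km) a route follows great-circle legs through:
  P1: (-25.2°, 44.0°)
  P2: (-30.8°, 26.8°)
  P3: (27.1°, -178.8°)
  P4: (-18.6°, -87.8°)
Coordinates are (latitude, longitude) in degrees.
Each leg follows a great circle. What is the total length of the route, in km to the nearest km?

30325 km

Leg P1→P2: central angle 0.2821 rad, distance 1797.3 km.
Leg P2→P3: central angle 2.7462 rad, distance 17496.1 km.
Leg P3→P4: central angle 1.7315 rad, distance 11031.5 km.
Total: 1797.3 + 17496.1 + 11031.5 ≈ 30325 km.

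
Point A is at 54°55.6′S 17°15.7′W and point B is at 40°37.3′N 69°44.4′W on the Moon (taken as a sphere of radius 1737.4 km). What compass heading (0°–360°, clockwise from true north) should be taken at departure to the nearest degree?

321°

Δλ = -52.478° = -0.9159 rad.
y = sin Δλ · cos φ₂ = (-0.7931)(0.7590) = -0.6020
x = cos φ₁ sin φ₂ − sin φ₁ cos φ₂ cos Δλ = (0.5746)(0.6511) − (-0.8184)(0.7590)(0.6091) = 0.7525
θ = atan2(y, x) = -38.66°; adding 360° gives 321°.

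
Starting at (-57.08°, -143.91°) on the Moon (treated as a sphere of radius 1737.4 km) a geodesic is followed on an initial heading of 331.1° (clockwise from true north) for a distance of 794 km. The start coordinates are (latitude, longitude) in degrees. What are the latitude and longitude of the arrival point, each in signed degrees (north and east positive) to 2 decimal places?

Angular distance δ = d/R = 794/1737.4 = 0.45700 rad; initial bearing θ = 5.7788 rad.
sin φ₂ = sin φ₁ cos δ + cos φ₁ sin δ cos θ = (-0.8394)(0.8974) + (0.5435)(0.4413)(0.8755) = -0.5433, so φ₂ = -32.91°.
Δλ = atan2(sin θ sin δ cos φ₁, cos δ − sin φ₁ sin φ₂) = atan2(-0.1159, 0.4413) = -14.716°.
λ₂ = -143.910° − 14.716° = -158.63°.

-32.91°, -158.63°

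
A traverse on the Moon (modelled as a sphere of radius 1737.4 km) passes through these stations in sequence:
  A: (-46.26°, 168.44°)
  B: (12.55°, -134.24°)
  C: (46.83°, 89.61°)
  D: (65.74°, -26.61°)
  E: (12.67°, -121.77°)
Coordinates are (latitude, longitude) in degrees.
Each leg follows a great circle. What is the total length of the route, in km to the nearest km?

9846 km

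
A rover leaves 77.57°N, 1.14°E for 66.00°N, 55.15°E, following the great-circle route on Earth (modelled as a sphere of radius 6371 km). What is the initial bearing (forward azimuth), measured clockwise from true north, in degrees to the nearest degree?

96°

With φ₁ = 1.3539, φ₂ = 1.1519, Δλ = 0.9427 rad, the forward-azimuth formula gives
θ = atan2( sin Δλ cos φ₂ , cos φ₁ sin φ₂ − sin φ₁ cos φ₂ cos Δλ ) = atan2(0.3291, -0.0368) = 96.38°.
So the initial bearing is 96°.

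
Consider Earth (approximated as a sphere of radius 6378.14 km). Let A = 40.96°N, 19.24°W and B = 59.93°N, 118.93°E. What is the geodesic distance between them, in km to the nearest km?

8173 km

With latitudes φ₁ = 40.960°, φ₂ = 59.930° and longitude difference Δλ = 138.170°:
cos c = sin φ₁ sin φ₂ + cos φ₁ cos φ₂ cos Δλ = (0.6555)(0.8654) + (0.7552)(0.5011)(-0.7451) = 0.28536,
so c = arccos(0.28536) = 1.28141 rad.
Distance = R·c = 6378.14 × 1.2814 ≈ 8173 km.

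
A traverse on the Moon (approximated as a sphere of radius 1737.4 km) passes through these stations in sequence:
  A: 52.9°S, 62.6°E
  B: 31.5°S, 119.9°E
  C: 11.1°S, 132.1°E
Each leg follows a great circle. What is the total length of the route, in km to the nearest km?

Leg A→B: central angle 0.8029 rad, distance 1395.0 km.
Leg B→C: central angle 0.4068 rad, distance 706.8 km.
Total: 1395.0 + 706.8 ≈ 2102 km.

2102 km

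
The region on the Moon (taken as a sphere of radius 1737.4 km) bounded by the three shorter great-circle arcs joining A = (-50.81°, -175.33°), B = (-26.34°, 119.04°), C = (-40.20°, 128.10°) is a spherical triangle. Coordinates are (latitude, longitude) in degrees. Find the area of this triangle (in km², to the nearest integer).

129067 km²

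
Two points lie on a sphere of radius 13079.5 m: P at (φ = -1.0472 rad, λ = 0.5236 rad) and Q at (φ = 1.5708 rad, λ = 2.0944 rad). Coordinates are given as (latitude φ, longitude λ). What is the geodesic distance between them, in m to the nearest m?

34242 m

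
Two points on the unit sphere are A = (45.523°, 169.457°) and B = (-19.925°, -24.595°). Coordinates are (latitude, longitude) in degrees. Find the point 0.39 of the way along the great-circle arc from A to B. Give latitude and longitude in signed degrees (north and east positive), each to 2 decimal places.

Central angle δ = 2.6512 rad. Interpolating on the sphere with fraction f = 0.39:
P = [sin((1−f)δ)·A + sin(fδ)·B] / sin δ = 2.1209·A + 1.8245·B in Cartesian coordinates,
giving P = (0.0988, -0.4420, 0.8915), i.e. latitude 63.07°, longitude -77.40°.

63.07°, -77.40°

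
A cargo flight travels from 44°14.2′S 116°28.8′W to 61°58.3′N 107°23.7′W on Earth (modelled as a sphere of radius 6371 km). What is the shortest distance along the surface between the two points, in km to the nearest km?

11838 km

With latitudes φ₁ = -44.237°, φ₂ = 61.972° and longitude difference Δλ = 9.085°:
Haversine: a = sin²(Δφ/2) + cos φ₁ cos φ₂ sin²(Δλ/2) = 0.6396 + (0.7165)(0.4699)(0.0063) = 0.64168.
Central angle c = 2·arcsin(√a) = 1.85809 rad.
Distance = R·c = 6371 × 1.8581 ≈ 11838 km.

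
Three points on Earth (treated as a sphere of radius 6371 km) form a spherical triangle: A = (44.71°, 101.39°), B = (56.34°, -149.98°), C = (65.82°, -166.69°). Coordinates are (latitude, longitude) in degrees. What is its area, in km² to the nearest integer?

1387031 km²

Side lengths (central angles): a = 0.2160, b = 0.8866, c = 1.0931 rad; semiperimeter s = 1.0979.
By l'Huilier's theorem, tan(E/4) = √[tan(s/2) tan((s−a)/2) tan((s−b)/2) tan((s−c)/2)], giving spherical excess E = 0.0342 rad.
Area = E·R² = 0.0342 × (6371)² ≈ 1387031 km².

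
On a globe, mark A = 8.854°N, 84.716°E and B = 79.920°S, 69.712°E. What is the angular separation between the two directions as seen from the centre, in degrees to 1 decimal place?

With latitudes φ₁ = 8.854°, φ₂ = -79.920° and longitude difference Δλ = -15.004°:
Haversine: a = sin²(Δφ/2) + cos φ₁ cos φ₂ sin²(Δλ/2) = 0.4893 + (0.9881)(0.1750)(0.0170) = 0.49225.
Central angle c = 2·arcsin(√a) = 1.55530 rad.
So the angular separation is 89.1°.

89.1°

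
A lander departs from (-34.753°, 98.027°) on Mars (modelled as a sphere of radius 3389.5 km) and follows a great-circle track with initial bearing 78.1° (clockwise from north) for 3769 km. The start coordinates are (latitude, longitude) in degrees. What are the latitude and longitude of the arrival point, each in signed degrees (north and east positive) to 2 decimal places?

-5.77°, 159.88°

Angular distance δ = d/R = 3769/3389.5 = 1.11196 rad; initial bearing θ = 1.3631 rad.
sin φ₂ = sin φ₁ cos δ + cos φ₁ sin δ cos θ = (-0.5700)(0.4429) + (0.8216)(0.8966)(0.2062) = -0.1006, so φ₂ = -5.77°.
Δλ = atan2(sin θ sin δ cos φ₁, cos δ − sin φ₁ sin φ₂) = atan2(0.7208, 0.3856) = 61.857°.
λ₂ = 98.027° + 61.857° = 159.88°.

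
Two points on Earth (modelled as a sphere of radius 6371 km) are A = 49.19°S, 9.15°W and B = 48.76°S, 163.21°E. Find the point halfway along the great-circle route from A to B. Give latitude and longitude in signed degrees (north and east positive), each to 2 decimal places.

-86.68°, 80.73°

The central angle between A and B is δ = 1.4282 rad.
With f = 0.5, the slerp weights are sin((1−f)δ)/sin δ = 0.6616 and sin(fδ)/sin δ = 0.6616.
Weighted sum of the unit vectors: (0.6616)·(0.6452,-0.1039,-0.7569) + (0.6616)·(-0.6311,0.1904,-0.7520) = (0.0093, 0.0572, -0.9983).
Converting back: φ = atan2(z, √(x²+y²)) = -86.68°, λ = atan2(y, x) = 80.73°.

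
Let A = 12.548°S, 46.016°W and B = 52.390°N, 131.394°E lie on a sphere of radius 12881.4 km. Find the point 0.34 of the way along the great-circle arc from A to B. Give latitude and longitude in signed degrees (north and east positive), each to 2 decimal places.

35.04°, -43.79°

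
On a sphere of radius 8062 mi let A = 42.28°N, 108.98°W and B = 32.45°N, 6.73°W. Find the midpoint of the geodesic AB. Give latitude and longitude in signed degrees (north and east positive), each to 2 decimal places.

50.49°, -53.20°

The central angle between A and B is δ = 1.3403 rad.
With f = 0.5, the slerp weights are sin((1−f)δ)/sin δ = 0.6380 and sin(fδ)/sin δ = 0.6380.
Weighted sum of the unit vectors: (0.6380)·(-0.2406,-0.6996,0.6728) + (0.6380)·(0.8380,-0.0989,0.5366) = (0.3811, -0.5094, 0.7715).
Converting back: φ = atan2(z, √(x²+y²)) = 50.49°, λ = atan2(y, x) = -53.20°.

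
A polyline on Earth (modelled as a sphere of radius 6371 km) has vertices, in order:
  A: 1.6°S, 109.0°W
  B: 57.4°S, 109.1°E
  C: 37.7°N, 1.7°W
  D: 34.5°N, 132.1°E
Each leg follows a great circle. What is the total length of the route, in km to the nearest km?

37964 km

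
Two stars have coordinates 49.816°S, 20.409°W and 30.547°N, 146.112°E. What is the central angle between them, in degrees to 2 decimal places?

158.23°

Let φ₁ = -0.8695 rad, φ₂ = 0.5331 rad, and Δλ = 2.9063 rad.
cos c = sin φ₁ sin φ₂ + cos φ₁ cos φ₂ cos Δλ = (-0.7640)(0.5082) + (0.6452)(0.8612)(-0.9725) = -0.92867,
so c = arccos(-0.92867) = 2.76162 rad.
So the angular separation is 158.23°.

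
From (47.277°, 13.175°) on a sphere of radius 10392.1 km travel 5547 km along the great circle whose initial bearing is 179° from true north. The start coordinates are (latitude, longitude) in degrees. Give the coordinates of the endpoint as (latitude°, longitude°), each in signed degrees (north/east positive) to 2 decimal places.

16.70°, 13.71°

Angular distance δ = d/R = 5547/10392.1 = 0.53377 rad; initial bearing θ = 3.1241 rad.
sin φ₂ = sin φ₁ cos δ + cos φ₁ sin δ cos θ = (0.7346)(0.8609) + (0.6785)(0.5088)(-0.9998) = 0.2873, so φ₂ = 16.70°.
Δλ = atan2(sin θ sin δ cos φ₁, cos δ − sin φ₁ sin φ₂) = atan2(0.0060, 0.6498) = 0.531°.
λ₂ = 13.175° + 0.531° = 13.71°.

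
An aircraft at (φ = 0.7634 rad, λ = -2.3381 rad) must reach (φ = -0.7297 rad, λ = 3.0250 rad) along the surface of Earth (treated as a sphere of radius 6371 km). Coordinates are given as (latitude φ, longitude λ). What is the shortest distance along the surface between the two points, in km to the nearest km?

In radians: φ₁ = 0.7634, φ₂ = -0.7297, Δλ = -52.717° = -0.9201 rad.
cos c = sin φ₁ sin φ₂ + cos φ₁ cos φ₂ cos Δλ = (0.6914)(-0.6666) + (0.7225)(0.7454)(0.6058) = -0.13469,
so c = arccos(-0.13469) = 1.70590 rad.
Distance = R·c = 6371 × 1.7059 ≈ 10868 km.

10868 km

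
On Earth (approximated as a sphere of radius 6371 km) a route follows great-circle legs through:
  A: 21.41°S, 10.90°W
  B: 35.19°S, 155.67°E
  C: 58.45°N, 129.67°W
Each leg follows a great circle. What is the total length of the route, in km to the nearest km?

Leg A→B: central angle 2.1290 rad, distance 13563.9 km.
Leg B→C: central angle 1.9584 rad, distance 12477.0 km.
Total: 13563.9 + 12477.0 ≈ 26041 km.

26041 km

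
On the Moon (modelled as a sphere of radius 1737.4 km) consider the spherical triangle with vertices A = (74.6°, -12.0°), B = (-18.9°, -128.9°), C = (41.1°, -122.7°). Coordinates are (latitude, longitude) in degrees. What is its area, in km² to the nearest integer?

493177 km²

Side lengths (central angles): a = 1.0520, b = 0.9727, c = 2.0108 rad; semiperimeter s = 2.0178.
By l'Huilier's theorem, tan(E/4) = √[tan(s/2) tan((s−a)/2) tan((s−b)/2) tan((s−c)/2)], giving spherical excess E = 0.1634 rad.
Area = E·R² = 0.1634 × (1737.4)² ≈ 493177 km².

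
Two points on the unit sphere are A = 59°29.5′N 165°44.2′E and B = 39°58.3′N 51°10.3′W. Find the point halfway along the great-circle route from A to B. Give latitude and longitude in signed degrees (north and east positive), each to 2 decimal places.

Central angle δ = 1.3260 rad. Interpolating on the sphere with fraction f = 0.5:
P = [sin((1−f)δ)·A + sin(fδ)·B] / sin δ = 0.6344·A + 0.6344·B in Cartesian coordinates,
giving P = (-0.0073, -0.2994, 0.9541), i.e. latitude 72.57°, longitude -91.40°.

72.57°, -91.40°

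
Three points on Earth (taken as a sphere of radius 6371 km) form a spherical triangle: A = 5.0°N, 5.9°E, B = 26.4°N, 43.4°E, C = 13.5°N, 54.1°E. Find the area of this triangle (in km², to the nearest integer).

Side lengths (central angles): a = 0.2852, b = 0.8420, c = 0.7278 rad; semiperimeter s = 0.9274.
By l'Huilier's theorem, tan(E/4) = √[tan(s/2) tan((s−a)/2) tan((s−b)/2) tan((s−c)/2)], giving spherical excess E = 0.1068 rad.
Area = E·R² = 0.1068 × (6371)² ≈ 4333237 km².

4333237 km²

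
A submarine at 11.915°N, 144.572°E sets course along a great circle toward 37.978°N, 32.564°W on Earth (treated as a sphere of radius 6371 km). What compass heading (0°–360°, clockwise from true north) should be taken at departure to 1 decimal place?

357.1°

Δλ = -177.136° = -3.0916 rad.
y = sin Δλ · cos φ₂ = (-0.0500)(0.7882) = -0.0394
x = cos φ₁ sin φ₂ − sin φ₁ cos φ₂ cos Δλ = (0.9785)(0.6154) − (0.2065)(0.7882)(-0.9988) = 0.7646
θ = atan2(y, x) = -2.95°; adding 360° gives 357.1°.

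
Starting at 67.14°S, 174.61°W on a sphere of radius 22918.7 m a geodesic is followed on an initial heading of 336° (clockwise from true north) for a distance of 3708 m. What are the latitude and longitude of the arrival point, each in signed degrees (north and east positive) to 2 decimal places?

-58.46°, 178.20°

Angular distance δ = d/R = 3708/22918.7 = 0.16179 rad; initial bearing θ = 5.8643 rad.
sin φ₂ = sin φ₁ cos δ + cos φ₁ sin δ cos θ = (-0.9215)(0.9869) + (0.3885)(0.1611)(0.9135) = -0.8523, so φ₂ = -58.46°.
Δλ = atan2(sin θ sin δ cos φ₁, cos δ − sin φ₁ sin φ₂) = atan2(-0.0255, 0.2016) = -7.195°.
λ₂ = -174.610° − 7.195° = -181.80° → 178.20° after wrapping to (−180°, 180°].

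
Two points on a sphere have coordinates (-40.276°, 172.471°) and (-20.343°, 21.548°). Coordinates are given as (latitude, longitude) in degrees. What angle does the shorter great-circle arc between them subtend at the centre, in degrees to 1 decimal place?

In radians: φ₁ = -0.7029, φ₂ = -0.3551, Δλ = -150.923° = -2.6341 rad.
Haversine: a = sin²(Δφ/2) + cos φ₁ cos φ₂ sin²(Δλ/2) = 0.0300 + (0.7629)(0.9376)(0.9370) = 0.70023.
Central angle c = 2·arcsin(√a) = 1.98281 rad.
So the angular separation is 113.6°.

113.6°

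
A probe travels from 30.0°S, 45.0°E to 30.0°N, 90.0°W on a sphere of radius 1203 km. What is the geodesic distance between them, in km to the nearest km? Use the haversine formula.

Let φ₁ = -0.5236 rad, φ₂ = 0.5236 rad, and Δλ = -2.3562 rad.
Haversine: a = sin²(Δφ/2) + cos φ₁ cos φ₂ sin²(Δλ/2) = 0.2500 + (0.8660)(0.8660)(0.8536) = 0.89017.
Central angle c = 2·arcsin(√a) = 2.46599 rad.
Distance = R·c = 1203 × 2.4660 ≈ 2967 km.

2967 km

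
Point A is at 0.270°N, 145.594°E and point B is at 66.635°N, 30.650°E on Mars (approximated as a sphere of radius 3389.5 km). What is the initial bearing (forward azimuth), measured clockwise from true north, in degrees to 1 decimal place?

With φ₁ = 0.0047, φ₂ = 1.1630, Δλ = -2.0062 rad, the forward-azimuth formula gives
θ = atan2( sin Δλ cos φ₂ , cos φ₁ sin φ₂ − sin φ₁ cos φ₂ cos Δλ ) = atan2(-0.3596, 0.9188) = -21.37°.
Adding 360° brings this into [0°, 360°): 338.6°.

338.6°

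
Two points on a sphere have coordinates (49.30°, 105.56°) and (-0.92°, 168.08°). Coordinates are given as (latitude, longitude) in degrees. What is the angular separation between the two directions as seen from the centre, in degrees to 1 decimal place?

Let φ₁ = 0.8604 rad, φ₂ = -0.0161 rad, and Δλ = 1.0912 rad.
cos c = sin φ₁ sin φ₂ + cos φ₁ cos φ₂ cos Δλ = (0.7581)(-0.0161) + (0.6521)(0.9999)(0.4614) = 0.28869,
so c = arccos(0.28869) = 1.27794 rad.
So the angular separation is 73.2°.

73.2°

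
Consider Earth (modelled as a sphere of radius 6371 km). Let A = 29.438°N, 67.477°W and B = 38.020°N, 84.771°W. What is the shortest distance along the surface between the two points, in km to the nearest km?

With latitudes φ₁ = 29.438°, φ₂ = 38.020° and longitude difference Δλ = -17.294°:
cos c = sin φ₁ sin φ₂ + cos φ₁ cos φ₂ cos Δλ = (0.4915)(0.6159) + (0.8709)(0.7878)(0.9548) = 0.95779,
so c = arccos(0.95779) = 0.29159 rad.
Distance = R·c = 6371 × 0.2916 ≈ 1858 km.

1858 km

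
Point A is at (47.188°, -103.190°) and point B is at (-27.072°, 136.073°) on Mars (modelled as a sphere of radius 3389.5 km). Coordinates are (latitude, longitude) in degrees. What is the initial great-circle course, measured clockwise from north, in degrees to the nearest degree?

272°

Δλ = -120.737° = -2.1073 rad.
y = sin Δλ · cos φ₂ = (-0.8595)(0.8904) = -0.7653
x = cos φ₁ sin φ₂ − sin φ₁ cos φ₂ cos Δλ = (0.6796)(-0.4551) − (0.7336)(0.8904)(-0.5111) = 0.0246
θ = atan2(y, x) = -88.16°; adding 360° gives 272°.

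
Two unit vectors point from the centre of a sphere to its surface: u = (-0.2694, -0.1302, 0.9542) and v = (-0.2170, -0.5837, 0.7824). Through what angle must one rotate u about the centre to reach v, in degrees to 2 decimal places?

28.23°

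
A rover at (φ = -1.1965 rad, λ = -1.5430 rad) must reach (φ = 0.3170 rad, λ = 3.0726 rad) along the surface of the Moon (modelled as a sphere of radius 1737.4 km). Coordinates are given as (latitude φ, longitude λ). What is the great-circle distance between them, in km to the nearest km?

In radians: φ₁ = -1.1965, φ₂ = 0.3170, Δλ = -95.546° = -1.6676 rad.
cos c = sin φ₁ sin φ₂ + cos φ₁ cos φ₂ cos Δλ = (-0.9308)(0.3117) + (0.3656)(0.9502)(-0.0966) = -0.32371,
so c = arccos(-0.32371) = 1.90044 rad.
Distance = R·c = 1737.4 × 1.9004 ≈ 3302 km.

3302 km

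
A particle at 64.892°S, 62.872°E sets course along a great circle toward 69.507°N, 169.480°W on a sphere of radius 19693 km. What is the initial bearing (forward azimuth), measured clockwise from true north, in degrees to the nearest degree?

With φ₁ = -1.1326, φ₂ = 1.2131, Δλ = 2.2279 rad, the forward-azimuth formula gives
θ = atan2( sin Δλ cos φ₂ , cos φ₁ sin φ₂ − sin φ₁ cos φ₂ cos Δλ ) = atan2(0.2772, 0.2038) = 53.67°.
So the initial bearing is 54°.

54°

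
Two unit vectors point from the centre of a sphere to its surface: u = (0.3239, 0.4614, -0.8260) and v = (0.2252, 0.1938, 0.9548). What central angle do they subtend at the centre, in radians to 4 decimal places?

u·v = -0.6263; |u| = 1.0000, |v| = 1.0000.
cos θ = (u·v)/(|u||v|) = -0.6263, so θ = 2.2476 rad.

2.2476 rad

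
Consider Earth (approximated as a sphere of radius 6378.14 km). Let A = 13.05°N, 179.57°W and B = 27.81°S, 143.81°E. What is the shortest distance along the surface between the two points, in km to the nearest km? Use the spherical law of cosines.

Let φ₁ = 0.2278 rad, φ₂ = -0.4854 rad, and Δλ = -0.6391 rad.
cos c = sin φ₁ sin φ₂ + cos φ₁ cos φ₂ cos Δλ = (0.2258)(-0.4665) + (0.9742)(0.8845)(0.8026) = 0.58623,
so c = arccos(0.58623) = 0.94440 rad.
Distance = R·c = 6378.14 × 0.9444 ≈ 6024 km.

6024 km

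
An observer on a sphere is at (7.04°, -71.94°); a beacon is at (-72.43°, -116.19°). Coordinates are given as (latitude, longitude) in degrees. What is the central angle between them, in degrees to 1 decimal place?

84.4°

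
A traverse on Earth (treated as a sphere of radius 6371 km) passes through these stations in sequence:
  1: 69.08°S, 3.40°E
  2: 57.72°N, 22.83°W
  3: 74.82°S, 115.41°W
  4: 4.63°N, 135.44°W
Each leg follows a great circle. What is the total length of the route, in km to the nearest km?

39352 km

Leg 1→2: central angle 2.2378 rad, distance 14257.2 km.
Leg 2→3: central angle 2.5361 rad, distance 16157.7 km.
Leg 3→4: central angle 1.4027 rad, distance 8936.6 km.
Total: 14257.2 + 16157.7 + 8936.6 ≈ 39352 km.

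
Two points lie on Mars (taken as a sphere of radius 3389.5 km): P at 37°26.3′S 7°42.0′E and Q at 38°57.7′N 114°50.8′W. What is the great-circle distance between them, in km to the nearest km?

8021 km

In radians: φ₁ = -0.6534, φ₂ = 0.6800, Δλ = -122.547° = -2.1388 rad.
Haversine: a = sin²(Δφ/2) + cos φ₁ cos φ₂ sin²(Δλ/2) = 0.3824 + (0.7940)(0.7776)(0.7690) = 0.85720.
Central angle c = 2·arcsin(√a) = 2.36657 rad.
Distance = R·c = 3389.5 × 2.3666 ≈ 8021 km.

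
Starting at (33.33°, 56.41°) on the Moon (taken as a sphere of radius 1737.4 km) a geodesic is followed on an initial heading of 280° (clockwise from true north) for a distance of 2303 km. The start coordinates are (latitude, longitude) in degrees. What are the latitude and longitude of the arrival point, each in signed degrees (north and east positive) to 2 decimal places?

15.91°, -27.00°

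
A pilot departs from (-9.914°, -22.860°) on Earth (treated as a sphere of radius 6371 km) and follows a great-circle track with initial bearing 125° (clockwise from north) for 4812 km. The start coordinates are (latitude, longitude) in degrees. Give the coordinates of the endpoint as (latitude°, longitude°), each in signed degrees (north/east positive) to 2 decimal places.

-30.84°, 17.99°

Angular distance δ = d/R = 4812/6371 = 0.75530 rad; initial bearing θ = 2.1817 rad.
sin φ₂ = sin φ₁ cos δ + cos φ₁ sin δ cos θ = (-0.1722)(0.7281) + (0.9851)(0.6855)(-0.5736) = -0.5127, so φ₂ = -30.84°.
Δλ = atan2(sin θ sin δ cos φ₁, cos δ − sin φ₁ sin φ₂) = atan2(0.5531, 0.6398) = 40.845°.
λ₂ = -22.860° + 40.845° = 17.99°.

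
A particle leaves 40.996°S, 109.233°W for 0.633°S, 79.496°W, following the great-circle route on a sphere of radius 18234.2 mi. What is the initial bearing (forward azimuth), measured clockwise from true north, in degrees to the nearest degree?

41°

Δλ = 29.737° = 0.5190 rad.
y = sin Δλ · cos φ₂ = (0.4960)(0.9999) = 0.4960
x = cos φ₁ sin φ₂ − sin φ₁ cos φ₂ cos Δλ = (0.7548)(-0.0110) − (-0.6560)(0.9999)(0.8683) = 0.5612
θ = atan2(y, x) = 41.47°, so the bearing is 41°.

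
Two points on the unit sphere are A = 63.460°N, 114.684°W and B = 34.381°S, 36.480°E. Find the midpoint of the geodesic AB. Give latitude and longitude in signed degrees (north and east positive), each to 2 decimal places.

34.26°, 10.07°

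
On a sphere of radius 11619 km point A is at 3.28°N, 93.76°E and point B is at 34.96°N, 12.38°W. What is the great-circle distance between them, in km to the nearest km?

20527 km

Let φ₁ = 0.0572 rad, φ₂ = 0.6102 rad, and Δλ = -1.8525 rad.
cos c = sin φ₁ sin φ₂ + cos φ₁ cos φ₂ cos Δλ = (0.0572)(0.5730) + (0.9984)(0.8196)(-0.2780) = -0.19467,
so c = arccos(-0.19467) = 1.76671 rad.
Distance = R·c = 11619 × 1.7667 ≈ 20527 km.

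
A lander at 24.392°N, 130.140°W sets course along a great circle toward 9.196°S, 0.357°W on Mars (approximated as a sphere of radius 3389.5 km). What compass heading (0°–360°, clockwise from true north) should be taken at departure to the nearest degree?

81°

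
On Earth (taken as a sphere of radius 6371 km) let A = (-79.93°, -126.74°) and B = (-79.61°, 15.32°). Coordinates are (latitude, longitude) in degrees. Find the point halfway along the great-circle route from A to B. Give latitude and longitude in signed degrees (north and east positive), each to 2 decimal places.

-86.64°, -53.13°

Central angle δ = 0.3375 rad. Interpolating on the sphere with fraction f = 0.5:
P = [sin((1−f)δ)·A + sin(fδ)·B] / sin δ = 0.5072·A + 0.5072·B in Cartesian coordinates,
giving P = (0.0352, -0.0469, -0.9983), i.e. latitude -86.64°, longitude -53.13°.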